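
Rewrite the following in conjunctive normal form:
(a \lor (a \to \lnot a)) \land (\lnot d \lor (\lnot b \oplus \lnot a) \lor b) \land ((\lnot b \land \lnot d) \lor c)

(a \lor (a \to \lnot a)) \land (\lnot d \lor (\lnot b \oplus \lnot a) \lor b) \land ((\lnot b \land \lnot d) \lor c)
= (a \lor \lnot a \lor \lnot a) \land (\lnot d \lor (\lnot b \oplus \lnot a) \lor b) \land ((\lnot b \land \lnot d) \lor c)   (eliminate \to)
= (a \lor \lnot a \lor \lnot a) \land (\lnot d \lor ((\lnot b \lor \lnot a) \land \lnot (\lnot b \land \lnot a)) \lor b) \land ((\lnot b \land \lnot d) \lor c)   (expand \oplus)
= (a \lor \lnot a \lor \lnot a) \land (\lnot d \lor ((\lnot b \lor \lnot a) \land (\lnot \lnot b \lor \lnot \lnot a)) \lor b) \land ((\lnot b \land \lnot d) \lor c)   (De Morgan)
= (a \lor \lnot a \lor \lnot a) \land (\lnot d \lor ((\lnot b \lor \lnot a) \land (b \lor \lnot \lnot a)) \lor b) \land ((\lnot b \land \lnot d) \lor c)   (double negation)
= (a \lor \lnot a \lor \lnot a) \land (\lnot d \lor ((\lnot b \lor \lnot a) \land (b \lor a)) \lor b) \land ((\lnot b \land \lnot d) \lor c)   (double negation)
= (a \lor \lnot a \lor \lnot a) \land (\lnot d \lor \lnot b \lor \lnot a \lor b) \land (\lnot d \lor b \lor a \lor b) \land (\lnot b \lor c) \land (\lnot d \lor c)   (distribute \lor over \land)
= (\lnot d \lor b \lor a) \land (\lnot b \lor c) \land (\lnot d \lor c)   (simplify)

(\lnot d \lor b \lor a) \land (\lnot b \lor c) \land (\lnot d \lor c)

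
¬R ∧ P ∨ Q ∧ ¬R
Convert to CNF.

¬R ∧ P ∨ Q ∧ ¬R
≡ (¬R ∨ Q) ∧ (¬R ∨ ¬R) ∧ (P ∨ Q) ∧ (P ∨ ¬R)   — distribute ∨ over ∧
≡ ¬R ∧ (P ∨ Q)   — simplify

¬R ∧ (P ∨ Q)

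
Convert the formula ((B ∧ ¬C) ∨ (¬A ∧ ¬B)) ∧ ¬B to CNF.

(B ∨ ¬A) ∧ (¬C ∨ ¬A) ∧ ¬B

((B ∧ ¬C) ∨ (¬A ∧ ¬B)) ∧ ¬B
= (B ∨ ¬A) ∧ (B ∨ ¬B) ∧ (¬C ∨ ¬A) ∧ (¬C ∨ ¬B) ∧ ¬B   [distribute ∨ over ∧]
= (B ∨ ¬A) ∧ (¬C ∨ ¬A) ∧ ¬B   [simplify]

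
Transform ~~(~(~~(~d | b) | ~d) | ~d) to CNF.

~~(~(~~(~d | b) | ~d) | ~d)
≡ ~(~~(~d | b) | ~d) | ~d   (double negation)
≡ (~~~(~d | b) & ~~d) | ~d   (De Morgan)
≡ (~(~d | b) & ~~d) | ~d   (double negation)
≡ (~~d & ~b & ~~d) | ~d   (De Morgan)
≡ (d & ~b & ~~d) | ~d   (double negation)
≡ (d & ~b & d) | ~d   (double negation)
≡ (d | ~d) & (~b | ~d) & (d | ~d)   (distribute | over &)
≡ ~b | ~d   (simplify)

~b | ~d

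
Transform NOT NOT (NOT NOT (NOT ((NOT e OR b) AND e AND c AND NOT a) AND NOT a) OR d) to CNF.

(NOT b OR NOT e OR NOT c OR a OR d) AND (NOT a OR d)

NOT NOT (NOT NOT (NOT ((NOT e OR b) AND e AND c AND NOT a) AND NOT a) OR d)
≡ NOT NOT (NOT ((NOT e OR b) AND e AND c AND NOT a) AND NOT a) OR d   [double negation]
≡ (NOT ((NOT e OR b) AND e AND c AND NOT a) AND NOT a) OR d   [double negation]
≡ ((NOT (NOT e OR b) OR NOT e OR NOT c OR NOT NOT a) AND NOT a) OR d   [De Morgan]
≡ (((NOT NOT e AND NOT b) OR NOT e OR NOT c OR NOT NOT a) AND NOT a) OR d   [De Morgan]
≡ (((e AND NOT b) OR NOT e OR NOT c OR NOT NOT a) AND NOT a) OR d   [double negation]
≡ (((e AND NOT b) OR NOT e OR NOT c OR a) AND NOT a) OR d   [double negation]
≡ (e OR NOT e OR NOT c OR a OR d) AND (NOT b OR NOT e OR NOT c OR a OR d) AND (NOT a OR d)   [distribute OR over AND]
≡ (NOT b OR NOT e OR NOT c OR a OR d) AND (NOT a OR d)   [simplify]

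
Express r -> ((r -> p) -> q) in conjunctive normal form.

~r | ~p | q

r -> ((r -> p) -> q)
≡ ~r | ((r -> p) -> q)
≡ ~r | ~(r -> p) | q
≡ ~r | ~(~r | p) | q
≡ ~r | (~~r & ~p) | q
≡ ~r | (r & ~p) | q
≡ (~r | r | q) & (~r | ~p | q)
≡ ~r | ~p | q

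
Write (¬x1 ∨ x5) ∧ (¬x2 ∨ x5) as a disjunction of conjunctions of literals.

(¬x1 ∨ x5) ∧ (¬x2 ∨ x5)
= (¬x1 ∧ ¬x2) ∨ (¬x1 ∧ x5) ∨ (x5 ∧ ¬x2) ∨ (x5 ∧ x5)   — distribute ∧ over ∨
= (¬x1 ∧ ¬x2) ∨ x5   — simplify

(¬x1 ∧ ¬x2) ∨ x5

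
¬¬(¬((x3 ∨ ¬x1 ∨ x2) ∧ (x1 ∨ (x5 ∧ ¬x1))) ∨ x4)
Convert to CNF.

(¬x3 ∨ ¬x1 ∨ x4) ∧ (x1 ∨ ¬x5 ∨ x4) ∧ (¬x2 ∨ ¬x1 ∨ x4)

¬¬(¬((x3 ∨ ¬x1 ∨ x2) ∧ (x1 ∨ (x5 ∧ ¬x1))) ∨ x4)
≡ ¬((x3 ∨ ¬x1 ∨ x2) ∧ (x1 ∨ (x5 ∧ ¬x1))) ∨ x4   [double negation]
≡ ¬(x3 ∨ ¬x1 ∨ x2) ∨ ¬(x1 ∨ (x5 ∧ ¬x1)) ∨ x4   [De Morgan]
≡ (¬x3 ∧ ¬¬x1 ∧ ¬x2) ∨ ¬(x1 ∨ (x5 ∧ ¬x1)) ∨ x4   [De Morgan]
≡ (¬x3 ∧ x1 ∧ ¬x2) ∨ ¬(x1 ∨ (x5 ∧ ¬x1)) ∨ x4   [double negation]
≡ (¬x3 ∧ x1 ∧ ¬x2) ∨ (¬x1 ∧ ¬(x5 ∧ ¬x1)) ∨ x4   [De Morgan]
≡ (¬x3 ∧ x1 ∧ ¬x2) ∨ (¬x1 ∧ (¬x5 ∨ ¬¬x1)) ∨ x4   [De Morgan]
≡ (¬x3 ∧ x1 ∧ ¬x2) ∨ (¬x1 ∧ (¬x5 ∨ x1)) ∨ x4   [double negation]
≡ (¬x3 ∨ ¬x1 ∨ x4) ∧ (¬x3 ∨ ¬x5 ∨ x1 ∨ x4) ∧ (x1 ∨ ¬x1 ∨ x4) ∧ (x1 ∨ ¬x5 ∨ x1 ∨ x4) ∧ (¬x2 ∨ ¬x1 ∨ x4) ∧ (¬x2 ∨ ¬x5 ∨ x1 ∨ x4)   [distribute ∨ over ∧]
≡ (¬x3 ∨ ¬x1 ∨ x4) ∧ (x1 ∨ ¬x5 ∨ x4) ∧ (¬x2 ∨ ¬x1 ∨ x4)   [simplify]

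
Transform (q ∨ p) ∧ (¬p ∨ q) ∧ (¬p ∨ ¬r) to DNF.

q ∧ ¬p ∨ q ∧ ¬r

(q ∨ p) ∧ (¬p ∨ q) ∧ (¬p ∨ ¬r)
= q ∧ ¬p ∧ ¬p ∨ q ∧ ¬p ∧ ¬r ∨ q ∧ q ∧ ¬p ∨ q ∧ q ∧ ¬r ∨ p ∧ ¬p ∧ ¬p ∨ p ∧ ¬p ∧ ¬r ∨ p ∧ q ∧ ¬p ∨ p ∧ q ∧ ¬r   (distribute ∧ over ∨)
= q ∧ ¬p ∨ q ∧ ¬r   (simplify)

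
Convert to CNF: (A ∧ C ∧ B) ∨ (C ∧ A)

A ∧ C

(A ∧ C ∧ B) ∨ (C ∧ A)
≡ (A ∨ C) ∧ (A ∨ A) ∧ (C ∨ C) ∧ (C ∨ A) ∧ (B ∨ C) ∧ (B ∨ A)   [distribute ∨ over ∧]
≡ A ∧ C   [simplify]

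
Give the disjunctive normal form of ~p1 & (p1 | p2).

~p1 & (p1 | p2)
= (~p1 & p1) | (~p1 & p2)   [distribute & over |]
= ~p1 & p2   [simplify]

~p1 & p2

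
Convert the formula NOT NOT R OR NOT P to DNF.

R OR NOT P

NOT NOT R OR NOT P
≡ R OR NOT P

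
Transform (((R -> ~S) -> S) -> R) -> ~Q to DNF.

(((R -> ~S) -> S) -> R) -> ~Q
≡ ~(((R -> ~S) -> S) -> R) | ~Q   [eliminate ->]
≡ ~(~((R -> ~S) -> S) | R) | ~Q   [eliminate ->]
≡ ~(~(~(R -> ~S) | S) | R) | ~Q   [eliminate ->]
≡ ~(~(~(~R | ~S) | S) | R) | ~Q   [eliminate ->]
≡ (~~(~(~R | ~S) | S) & ~R) | ~Q   [De Morgan]
≡ ((~(~R | ~S) | S) & ~R) | ~Q   [double negation]
≡ (((~~R & ~~S) | S) & ~R) | ~Q   [De Morgan]
≡ (((R & ~~S) | S) & ~R) | ~Q   [double negation]
≡ (((R & S) | S) & ~R) | ~Q   [double negation]
≡ (R & S & ~R) | (S & ~R) | ~Q   [distribute & over |]
≡ (S & ~R) | ~Q   [simplify]

(S & ~R) | ~Q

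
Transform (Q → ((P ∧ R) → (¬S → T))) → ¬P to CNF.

(Q ∨ ¬P) ∧ (R ∨ ¬P) ∧ (¬S ∨ ¬P) ∧ (¬T ∨ ¬P)

(Q → ((P ∧ R) → (¬S → T))) → ¬P
⇔ ¬(Q → ((P ∧ R) → (¬S → T))) ∨ ¬P   [eliminate →]
⇔ ¬(¬Q ∨ ((P ∧ R) → (¬S → T))) ∨ ¬P   [eliminate →]
⇔ ¬(¬Q ∨ ¬(P ∧ R) ∨ (¬S → T)) ∨ ¬P   [eliminate →]
⇔ ¬(¬Q ∨ ¬(P ∧ R) ∨ ¬¬S ∨ T) ∨ ¬P   [eliminate →]
⇔ (¬¬Q ∧ ¬¬(P ∧ R) ∧ ¬¬¬S ∧ ¬T) ∨ ¬P   [De Morgan]
⇔ (Q ∧ ¬¬(P ∧ R) ∧ ¬¬¬S ∧ ¬T) ∨ ¬P   [double negation]
⇔ (Q ∧ P ∧ R ∧ ¬¬¬S ∧ ¬T) ∨ ¬P   [double negation]
⇔ (Q ∧ P ∧ R ∧ ¬S ∧ ¬T) ∨ ¬P   [double negation]
⇔ (Q ∨ ¬P) ∧ (P ∨ ¬P) ∧ (R ∨ ¬P) ∧ (¬S ∨ ¬P) ∧ (¬T ∨ ¬P)   [distribute ∨ over ∧]
⇔ (Q ∨ ¬P) ∧ (R ∨ ¬P) ∧ (¬S ∨ ¬P) ∧ (¬T ∨ ¬P)   [simplify]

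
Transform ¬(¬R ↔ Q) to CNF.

(¬R ∨ Q) ∧ (¬Q ∨ R)

¬(¬R ↔ Q)
≡ ¬((¬R → Q) ∧ (Q → ¬R))
≡ ¬((¬¬R ∨ Q) ∧ (Q → ¬R))
≡ ¬((¬¬R ∨ Q) ∧ (¬Q ∨ ¬R))
≡ ¬(¬¬R ∨ Q) ∨ ¬(¬Q ∨ ¬R)
≡ (¬¬¬R ∧ ¬Q) ∨ ¬(¬Q ∨ ¬R)
≡ (¬R ∧ ¬Q) ∨ ¬(¬Q ∨ ¬R)
≡ (¬R ∧ ¬Q) ∨ (¬¬Q ∧ ¬¬R)
≡ (¬R ∧ ¬Q) ∨ (Q ∧ ¬¬R)
≡ (¬R ∧ ¬Q) ∨ (Q ∧ R)
≡ (¬R ∨ Q) ∧ (¬R ∨ R) ∧ (¬Q ∨ Q) ∧ (¬Q ∨ R)
≡ (¬R ∨ Q) ∧ (¬Q ∨ R)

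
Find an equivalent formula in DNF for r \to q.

r \to q
= \lnot r \lor q   (eliminate \to)

\lnot r \lor q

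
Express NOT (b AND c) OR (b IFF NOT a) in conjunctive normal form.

NOT b OR NOT c OR NOT a

NOT (b AND c) OR (b IFF NOT a)
= NOT (b AND c) OR ((b IMPLIES NOT a) AND (NOT a IMPLIES b))   [eliminate IFF]
= NOT (b AND c) OR ((NOT b OR NOT a) AND (NOT a IMPLIES b))   [eliminate IMPLIES]
= NOT (b AND c) OR ((NOT b OR NOT a) AND (NOT NOT a OR b))   [eliminate IMPLIES]
= NOT b OR NOT c OR ((NOT b OR NOT a) AND (NOT NOT a OR b))   [De Morgan]
= NOT b OR NOT c OR ((NOT b OR NOT a) AND (a OR b))   [double negation]
= (NOT b OR NOT c OR NOT b OR NOT a) AND (NOT b OR NOT c OR a OR b)   [distribute OR over AND]
= NOT b OR NOT c OR NOT a   [simplify]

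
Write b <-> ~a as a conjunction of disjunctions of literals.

b <-> ~a
≡ (b -> ~a) & (~a -> b)   [eliminate <->]
≡ (~b | ~a) & (~a -> b)   [eliminate ->]
≡ (~b | ~a) & (~~a | b)   [eliminate ->]
≡ (~b | ~a) & (a | b)   [double negation]

(~b | ~a) & (a | b)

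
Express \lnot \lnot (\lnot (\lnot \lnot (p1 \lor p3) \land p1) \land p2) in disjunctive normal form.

\lnot p1 \land p2

\lnot \lnot (\lnot (\lnot \lnot (p1 \lor p3) \land p1) \land p2)
≡ \lnot (\lnot \lnot (p1 \lor p3) \land p1) \land p2   [double negation]
≡ (\lnot \lnot \lnot (p1 \lor p3) \lor \lnot p1) \land p2   [De Morgan]
≡ (\lnot (p1 \lor p3) \lor \lnot p1) \land p2   [double negation]
≡ (\lnot p1 \land \lnot p3 \lor \lnot p1) \land p2   [De Morgan]
≡ \lnot p1 \land \lnot p3 \land p2 \lor \lnot p1 \land p2   [distribute \land over \lor]
≡ \lnot p1 \land p2   [simplify]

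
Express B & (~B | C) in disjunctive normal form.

B & (~B | C)
≡ (B & ~B) | (B & C)   (distribute & over |)
≡ B & C   (simplify)

B & C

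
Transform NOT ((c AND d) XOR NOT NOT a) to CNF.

NOT ((c AND d) XOR NOT NOT a)
≡ NOT (((c AND d) OR NOT NOT a) AND NOT (c AND d AND NOT NOT a))   [expand XOR]
≡ NOT ((c AND d) OR NOT NOT a) OR NOT NOT (c AND d AND NOT NOT a)   [De Morgan]
≡ (NOT (c AND d) AND NOT NOT NOT a) OR NOT NOT (c AND d AND NOT NOT a)   [De Morgan]
≡ ((NOT c OR NOT d) AND NOT NOT NOT a) OR NOT NOT (c AND d AND NOT NOT a)   [De Morgan]
≡ ((NOT c OR NOT d) AND NOT a) OR NOT NOT (c AND d AND NOT NOT a)   [double negation]
≡ ((NOT c OR NOT d) AND NOT a) OR (c AND d AND NOT NOT a)   [double negation]
≡ ((NOT c OR NOT d) AND NOT a) OR (c AND d AND a)   [double negation]
≡ (NOT c OR NOT d OR c) AND (NOT c OR NOT d OR d) AND (NOT c OR NOT d OR a) AND (NOT a OR c) AND (NOT a OR d) AND (NOT a OR a)   [distribute OR over AND]
≡ (NOT c OR NOT d OR a) AND (NOT a OR c) AND (NOT a OR d)   [simplify]

(NOT c OR NOT d OR a) AND (NOT a OR c) AND (NOT a OR d)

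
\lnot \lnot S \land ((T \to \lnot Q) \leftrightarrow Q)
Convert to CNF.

\lnot \lnot S \land ((T \to \lnot Q) \leftrightarrow Q)
≡ \lnot \lnot S \land ((T \to \lnot Q) \to Q) \land (Q \to (T \to \lnot Q))   [eliminate \leftrightarrow]
≡ \lnot \lnot S \land (\lnot (T \to \lnot Q) \lor Q) \land (Q \to (T \to \lnot Q))   [eliminate \to]
≡ \lnot \lnot S \land (\lnot (\lnot T \lor \lnot Q) \lor Q) \land (Q \to (T \to \lnot Q))   [eliminate \to]
≡ \lnot \lnot S \land (\lnot (\lnot T \lor \lnot Q) \lor Q) \land (\lnot Q \lor (T \to \lnot Q))   [eliminate \to]
≡ \lnot \lnot S \land (\lnot (\lnot T \lor \lnot Q) \lor Q) \land (\lnot Q \lor \lnot T \lor \lnot Q)   [eliminate \to]
≡ S \land (\lnot (\lnot T \lor \lnot Q) \lor Q) \land (\lnot Q \lor \lnot T \lor \lnot Q)   [double negation]
≡ S \land ((\lnot \lnot T \land \lnot \lnot Q) \lor Q) \land (\lnot Q \lor \lnot T \lor \lnot Q)   [De Morgan]
≡ S \land ((T \land \lnot \lnot Q) \lor Q) \land (\lnot Q \lor \lnot T \lor \lnot Q)   [double negation]
≡ S \land ((T \land Q) \lor Q) \land (\lnot Q \lor \lnot T \lor \lnot Q)   [double negation]
≡ S \land (T \lor Q) \land (Q \lor Q) \land (\lnot Q \lor \lnot T \lor \lnot Q)   [distribute \lor over \land]
≡ S \land Q \land (\lnot Q \lor \lnot T)   [simplify]

S \land Q \land (\lnot Q \lor \lnot T)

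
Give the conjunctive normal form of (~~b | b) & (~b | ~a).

(~~b | b) & (~b | ~a)
≡ (b | b) & (~b | ~a)   [double negation]
≡ b & (~b | ~a)   [simplify]

b & (~b | ~a)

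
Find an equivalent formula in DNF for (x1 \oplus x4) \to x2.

(\lnot x1 \land \lnot x4) \lor (x4 \land x1) \lor x2

(x1 \oplus x4) \to x2
⇔ \lnot (x1 \oplus x4) \lor x2   (eliminate \to)
⇔ \lnot ((x1 \land \lnot x4) \lor (\lnot x1 \land x4)) \lor x2   (expand \oplus)
⇔ (\lnot (x1 \land \lnot x4) \land \lnot (\lnot x1 \land x4)) \lor x2   (De Morgan)
⇔ ((\lnot x1 \lor \lnot \lnot x4) \land \lnot (\lnot x1 \land x4)) \lor x2   (De Morgan)
⇔ ((\lnot x1 \lor x4) \land \lnot (\lnot x1 \land x4)) \lor x2   (double negation)
⇔ ((\lnot x1 \lor x4) \land (\lnot \lnot x1 \lor \lnot x4)) \lor x2   (De Morgan)
⇔ ((\lnot x1 \lor x4) \land (x1 \lor \lnot x4)) \lor x2   (double negation)
⇔ (\lnot x1 \land x1) \lor (\lnot x1 \land \lnot x4) \lor (x4 \land x1) \lor (x4 \land \lnot x4) \lor x2   (distribute \land over \lor)
⇔ (\lnot x1 \land \lnot x4) \lor (x4 \land x1) \lor x2   (simplify)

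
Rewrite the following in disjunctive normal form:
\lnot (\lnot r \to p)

\lnot r \land \lnot p

\lnot (\lnot r \to p)
≡ \lnot (\lnot \lnot r \lor p)   (eliminate \to)
≡ \lnot \lnot \lnot r \land \lnot p   (De Morgan)
≡ \lnot r \land \lnot p   (double negation)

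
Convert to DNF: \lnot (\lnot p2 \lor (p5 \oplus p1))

(p2 \land \lnot p5 \land \lnot p1) \lor (p2 \land p1 \land p5)

\lnot (\lnot p2 \lor (p5 \oplus p1))
≡ \lnot (\lnot p2 \lor (p5 \land \lnot p1) \lor (\lnot p5 \land p1))   — expand \oplus
≡ \lnot \lnot p2 \land \lnot (p5 \land \lnot p1) \land \lnot (\lnot p5 \land p1)   — De Morgan
≡ p2 \land \lnot (p5 \land \lnot p1) \land \lnot (\lnot p5 \land p1)   — double negation
≡ p2 \land (\lnot p5 \lor \lnot \lnot p1) \land \lnot (\lnot p5 \land p1)   — De Morgan
≡ p2 \land (\lnot p5 \lor p1) \land \lnot (\lnot p5 \land p1)   — double negation
≡ p2 \land (\lnot p5 \lor p1) \land (\lnot \lnot p5 \lor \lnot p1)   — De Morgan
≡ p2 \land (\lnot p5 \lor p1) \land (p5 \lor \lnot p1)   — double negation
≡ (p2 \land \lnot p5 \land p5) \lor (p2 \land \lnot p5 \land \lnot p1) \lor (p2 \land p1 \land p5) \lor (p2 \land p1 \land \lnot p1)   — distribute \land over \lor
≡ (p2 \land \lnot p5 \land \lnot p1) \lor (p2 \land p1 \land p5)   — simplify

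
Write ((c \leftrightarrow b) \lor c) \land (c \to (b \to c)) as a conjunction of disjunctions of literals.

\lnot b \lor c

((c \leftrightarrow b) \lor c) \land (c \to (b \to c))
≡ ((c \to b) \land (b \to c) \lor c) \land (c \to (b \to c))
≡ ((\lnot c \lor b) \land (b \to c) \lor c) \land (c \to (b \to c))
≡ ((\lnot c \lor b) \land (\lnot b \lor c) \lor c) \land (c \to (b \to c))
≡ ((\lnot c \lor b) \land (\lnot b \lor c) \lor c) \land (\lnot c \lor (b \to c))
≡ ((\lnot c \lor b) \land (\lnot b \lor c) \lor c) \land (\lnot c \lor \lnot b \lor c)
≡ (\lnot c \lor b \lor c) \land (\lnot b \lor c \lor c) \land (\lnot c \lor \lnot b \lor c)
≡ \lnot b \lor c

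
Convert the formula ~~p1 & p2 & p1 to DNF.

~~p1 & p2 & p1
≡ p1 & p2 & p1
≡ p1 & p2

p1 & p2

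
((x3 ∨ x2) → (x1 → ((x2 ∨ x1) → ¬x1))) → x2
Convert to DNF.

(x3 ∧ x1) ∨ x2

((x3 ∨ x2) → (x1 → ((x2 ∨ x1) → ¬x1))) → x2
⇔ ¬((x3 ∨ x2) → (x1 → ((x2 ∨ x1) → ¬x1))) ∨ x2   — eliminate →
⇔ ¬(¬(x3 ∨ x2) ∨ (x1 → ((x2 ∨ x1) → ¬x1))) ∨ x2   — eliminate →
⇔ ¬(¬(x3 ∨ x2) ∨ ¬x1 ∨ ((x2 ∨ x1) → ¬x1)) ∨ x2   — eliminate →
⇔ ¬(¬(x3 ∨ x2) ∨ ¬x1 ∨ ¬(x2 ∨ x1) ∨ ¬x1) ∨ x2   — eliminate →
⇔ (¬¬(x3 ∨ x2) ∧ ¬¬x1 ∧ ¬¬(x2 ∨ x1) ∧ ¬¬x1) ∨ x2   — De Morgan
⇔ ((x3 ∨ x2) ∧ ¬¬x1 ∧ ¬¬(x2 ∨ x1) ∧ ¬¬x1) ∨ x2   — double negation
⇔ ((x3 ∨ x2) ∧ x1 ∧ ¬¬(x2 ∨ x1) ∧ ¬¬x1) ∨ x2   — double negation
⇔ ((x3 ∨ x2) ∧ x1 ∧ (x2 ∨ x1) ∧ ¬¬x1) ∨ x2   — double negation
⇔ ((x3 ∨ x2) ∧ x1 ∧ (x2 ∨ x1) ∧ x1) ∨ x2   — double negation
⇔ (x3 ∧ x1 ∧ x2 ∧ x1) ∨ (x3 ∧ x1 ∧ x1 ∧ x1) ∨ (x2 ∧ x1 ∧ x2 ∧ x1) ∨ (x2 ∧ x1 ∧ x1 ∧ x1) ∨ x2   — distribute ∧ over ∨
⇔ (x3 ∧ x1) ∨ x2   — simplify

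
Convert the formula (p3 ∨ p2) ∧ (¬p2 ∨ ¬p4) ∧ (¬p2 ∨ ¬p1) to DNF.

(p3 ∨ p2) ∧ (¬p2 ∨ ¬p4) ∧ (¬p2 ∨ ¬p1)
⇔ (p3 ∧ ¬p2 ∧ ¬p2) ∨ (p3 ∧ ¬p2 ∧ ¬p1) ∨ (p3 ∧ ¬p4 ∧ ¬p2) ∨ (p3 ∧ ¬p4 ∧ ¬p1) ∨ (p2 ∧ ¬p2 ∧ ¬p2) ∨ (p2 ∧ ¬p2 ∧ ¬p1) ∨ (p2 ∧ ¬p4 ∧ ¬p2) ∨ (p2 ∧ ¬p4 ∧ ¬p1)   — distribute ∧ over ∨
⇔ (p3 ∧ ¬p2) ∨ (p3 ∧ ¬p4 ∧ ¬p1) ∨ (p2 ∧ ¬p4 ∧ ¬p1)   — simplify

(p3 ∧ ¬p2) ∨ (p3 ∧ ¬p4 ∧ ¬p1) ∨ (p2 ∧ ¬p4 ∧ ¬p1)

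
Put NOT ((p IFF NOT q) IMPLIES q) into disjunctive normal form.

NOT ((p IFF NOT q) IMPLIES q)
= NOT (NOT (p IFF NOT q) OR q)   — eliminate IMPLIES
= NOT (NOT ((p IMPLIES NOT q) AND (NOT q IMPLIES p)) OR q)   — eliminate IFF
= NOT (NOT ((NOT p OR NOT q) AND (NOT q IMPLIES p)) OR q)   — eliminate IMPLIES
= NOT (NOT ((NOT p OR NOT q) AND (NOT NOT q OR p)) OR q)   — eliminate IMPLIES
= NOT NOT ((NOT p OR NOT q) AND (NOT NOT q OR p)) AND NOT q   — De Morgan
= (NOT p OR NOT q) AND (NOT NOT q OR p) AND NOT q   — double negation
= (NOT p OR NOT q) AND (q OR p) AND NOT q   — double negation
= (NOT p AND q AND NOT q) OR (NOT p AND p AND NOT q) OR (NOT q AND q AND NOT q) OR (NOT q AND p AND NOT q)   — distribute AND over OR
= NOT q AND p   — simplify

NOT q AND p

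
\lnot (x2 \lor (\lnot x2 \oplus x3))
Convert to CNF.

\lnot x2 \land (x2 \lor x3)

\lnot (x2 \lor (\lnot x2 \oplus x3))
⇔ \lnot (x2 \lor ((\lnot x2 \lor x3) \land \lnot (\lnot x2 \land x3)))
⇔ \lnot x2 \land \lnot ((\lnot x2 \lor x3) \land \lnot (\lnot x2 \land x3))
⇔ \lnot x2 \land (\lnot (\lnot x2 \lor x3) \lor \lnot \lnot (\lnot x2 \land x3))
⇔ \lnot x2 \land ((\lnot \lnot x2 \land \lnot x3) \lor \lnot \lnot (\lnot x2 \land x3))
⇔ \lnot x2 \land ((x2 \land \lnot x3) \lor \lnot \lnot (\lnot x2 \land x3))
⇔ \lnot x2 \land ((x2 \land \lnot x3) \lor (\lnot x2 \land x3))
⇔ \lnot x2 \land (x2 \lor \lnot x2) \land (x2 \lor x3) \land (\lnot x3 \lor \lnot x2) \land (\lnot x3 \lor x3)
⇔ \lnot x2 \land (x2 \lor x3)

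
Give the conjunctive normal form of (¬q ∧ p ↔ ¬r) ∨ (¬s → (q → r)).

(¬q ∧ p ↔ ¬r) ∨ (¬s → (q → r))
≡ (¬q ∧ p → ¬r) ∧ (¬r → ¬q ∧ p) ∨ (¬s → (q → r))   [eliminate ↔]
≡ (¬(¬q ∧ p) ∨ ¬r) ∧ (¬r → ¬q ∧ p) ∨ (¬s → (q → r))   [eliminate →]
≡ (¬(¬q ∧ p) ∨ ¬r) ∧ (¬¬r ∨ ¬q ∧ p) ∨ (¬s → (q → r))   [eliminate →]
≡ (¬(¬q ∧ p) ∨ ¬r) ∧ (¬¬r ∨ ¬q ∧ p) ∨ ¬¬s ∨ (q → r)   [eliminate →]
≡ (¬(¬q ∧ p) ∨ ¬r) ∧ (¬¬r ∨ ¬q ∧ p) ∨ ¬¬s ∨ ¬q ∨ r   [eliminate →]
≡ (¬¬q ∨ ¬p ∨ ¬r) ∧ (¬¬r ∨ ¬q ∧ p) ∨ ¬¬s ∨ ¬q ∨ r   [De Morgan]
≡ (q ∨ ¬p ∨ ¬r) ∧ (¬¬r ∨ ¬q ∧ p) ∨ ¬¬s ∨ ¬q ∨ r   [double negation]
≡ (q ∨ ¬p ∨ ¬r) ∧ (r ∨ ¬q ∧ p) ∨ ¬¬s ∨ ¬q ∨ r   [double negation]
≡ (q ∨ ¬p ∨ ¬r) ∧ (r ∨ ¬q ∧ p) ∨ s ∨ ¬q ∨ r   [double negation]
≡ (q ∨ ¬p ∨ ¬r ∨ s ∨ ¬q ∨ r) ∧ (r ∨ ¬q ∨ s ∨ ¬q ∨ r) ∧ (r ∨ p ∨ s ∨ ¬q ∨ r)   [distribute ∨ over ∧]
≡ r ∨ ¬q ∨ s   [simplify]

r ∨ ¬q ∨ s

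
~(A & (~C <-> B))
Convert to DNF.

~(A & (~C <-> B))
≡ ~(A & (~C -> B) & (B -> ~C))   (eliminate <->)
≡ ~(A & (~~C | B) & (B -> ~C))   (eliminate ->)
≡ ~(A & (~~C | B) & (~B | ~C))   (eliminate ->)
≡ ~A | ~(~~C | B) | ~(~B | ~C)   (De Morgan)
≡ ~A | (~~~C & ~B) | ~(~B | ~C)   (De Morgan)
≡ ~A | (~C & ~B) | ~(~B | ~C)   (double negation)
≡ ~A | (~C & ~B) | (~~B & ~~C)   (De Morgan)
≡ ~A | (~C & ~B) | (B & ~~C)   (double negation)
≡ ~A | (~C & ~B) | (B & C)   (double negation)

~A | (~C & ~B) | (B & C)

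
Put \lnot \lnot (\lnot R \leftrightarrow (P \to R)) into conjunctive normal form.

\lnot \lnot (\lnot R \leftrightarrow (P \to R))
⇔ \lnot \lnot ((\lnot R \to (P \to R)) \land ((P \to R) \to \lnot R))
⇔ \lnot \lnot ((\lnot \lnot R \lor (P \to R)) \land ((P \to R) \to \lnot R))
⇔ \lnot \lnot ((\lnot \lnot R \lor \lnot P \lor R) \land ((P \to R) \to \lnot R))
⇔ \lnot \lnot ((\lnot \lnot R \lor \lnot P \lor R) \land (\lnot (P \to R) \lor \lnot R))
⇔ \lnot \lnot ((\lnot \lnot R \lor \lnot P \lor R) \land (\lnot (\lnot P \lor R) \lor \lnot R))
⇔ (\lnot \lnot R \lor \lnot P \lor R) \land (\lnot (\lnot P \lor R) \lor \lnot R)
⇔ (R \lor \lnot P \lor R) \land (\lnot (\lnot P \lor R) \lor \lnot R)
⇔ (R \lor \lnot P \lor R) \land ((\lnot \lnot P \land \lnot R) \lor \lnot R)
⇔ (R \lor \lnot P \lor R) \land ((P \land \lnot R) \lor \lnot R)
⇔ (R \lor \lnot P \lor R) \land (P \lor \lnot R) \land (\lnot R \lor \lnot R)
⇔ (R \lor \lnot P) \land \lnot R

(R \lor \lnot P) \land \lnot R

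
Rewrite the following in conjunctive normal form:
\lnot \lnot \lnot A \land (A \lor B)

\lnot \lnot \lnot A \land (A \lor B)
≡ \lnot A \land (A \lor B)   [double negation]

\lnot A \land (A \lor B)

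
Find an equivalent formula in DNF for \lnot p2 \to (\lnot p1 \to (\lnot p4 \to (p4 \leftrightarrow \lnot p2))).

\lnot p2 \to (\lnot p1 \to (\lnot p4 \to (p4 \leftrightarrow \lnot p2)))
⇔ \lnot \lnot p2 \lor (\lnot p1 \to (\lnot p4 \to (p4 \leftrightarrow \lnot p2)))   [eliminate \to]
⇔ \lnot \lnot p2 \lor \lnot \lnot p1 \lor (\lnot p4 \to (p4 \leftrightarrow \lnot p2))   [eliminate \to]
⇔ \lnot \lnot p2 \lor \lnot \lnot p1 \lor \lnot \lnot p4 \lor (p4 \leftrightarrow \lnot p2)   [eliminate \to]
⇔ \lnot \lnot p2 \lor \lnot \lnot p1 \lor \lnot \lnot p4 \lor ((p4 \to \lnot p2) \land (\lnot p2 \to p4))   [eliminate \leftrightarrow]
⇔ \lnot \lnot p2 \lor \lnot \lnot p1 \lor \lnot \lnot p4 \lor ((\lnot p4 \lor \lnot p2) \land (\lnot p2 \to p4))   [eliminate \to]
⇔ \lnot \lnot p2 \lor \lnot \lnot p1 \lor \lnot \lnot p4 \lor ((\lnot p4 \lor \lnot p2) \land (\lnot \lnot p2 \lor p4))   [eliminate \to]
⇔ p2 \lor \lnot \lnot p1 \lor \lnot \lnot p4 \lor ((\lnot p4 \lor \lnot p2) \land (\lnot \lnot p2 \lor p4))   [double negation]
⇔ p2 \lor p1 \lor \lnot \lnot p4 \lor ((\lnot p4 \lor \lnot p2) \land (\lnot \lnot p2 \lor p4))   [double negation]
⇔ p2 \lor p1 \lor p4 \lor ((\lnot p4 \lor \lnot p2) \land (\lnot \lnot p2 \lor p4))   [double negation]
⇔ p2 \lor p1 \lor p4 \lor ((\lnot p4 \lor \lnot p2) \land (p2 \lor p4))   [double negation]
⇔ p2 \lor p1 \lor p4 \lor (\lnot p4 \land p2) \lor (\lnot p4 \land p4) \lor (\lnot p2 \land p2) \lor (\lnot p2 \land p4)   [distribute \land over \lor]
⇔ p2 \lor p1 \lor p4   [simplify]

p2 \lor p1 \lor p4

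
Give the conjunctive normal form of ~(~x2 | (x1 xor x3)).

~(~x2 | (x1 xor x3))
= ~(~x2 | ((x1 | x3) & ~(x1 & x3)))   — expand xor
= ~~x2 & ~((x1 | x3) & ~(x1 & x3))   — De Morgan
= x2 & ~((x1 | x3) & ~(x1 & x3))   — double negation
= x2 & (~(x1 | x3) | ~~(x1 & x3))   — De Morgan
= x2 & ((~x1 & ~x3) | ~~(x1 & x3))   — De Morgan
= x2 & ((~x1 & ~x3) | (x1 & x3))   — double negation
= x2 & (~x1 | x1) & (~x1 | x3) & (~x3 | x1) & (~x3 | x3)   — distribute | over &
= x2 & (~x1 | x3) & (~x3 | x1)   — simplify

x2 & (~x1 | x3) & (~x3 | x1)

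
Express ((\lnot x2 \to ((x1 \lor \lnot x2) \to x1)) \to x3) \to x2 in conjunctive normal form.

((\lnot x2 \to ((x1 \lor \lnot x2) \to x1)) \to x3) \to x2
≡ \lnot ((\lnot x2 \to ((x1 \lor \lnot x2) \to x1)) \to x3) \lor x2   [eliminate \to]
≡ \lnot (\lnot (\lnot x2 \to ((x1 \lor \lnot x2) \to x1)) \lor x3) \lor x2   [eliminate \to]
≡ \lnot (\lnot (\lnot \lnot x2 \lor ((x1 \lor \lnot x2) \to x1)) \lor x3) \lor x2   [eliminate \to]
≡ \lnot (\lnot (\lnot \lnot x2 \lor \lnot (x1 \lor \lnot x2) \lor x1) \lor x3) \lor x2   [eliminate \to]
≡ (\lnot \lnot (\lnot \lnot x2 \lor \lnot (x1 \lor \lnot x2) \lor x1) \land \lnot x3) \lor x2   [De Morgan]
≡ ((\lnot \lnot x2 \lor \lnot (x1 \lor \lnot x2) \lor x1) \land \lnot x3) \lor x2   [double negation]
≡ ((x2 \lor \lnot (x1 \lor \lnot x2) \lor x1) \land \lnot x3) \lor x2   [double negation]
≡ ((x2 \lor (\lnot x1 \land \lnot \lnot x2) \lor x1) \land \lnot x3) \lor x2   [De Morgan]
≡ ((x2 \lor (\lnot x1 \land x2) \lor x1) \land \lnot x3) \lor x2   [double negation]
≡ (x2 \lor \lnot x1 \lor x1 \lor x2) \land (x2 \lor x2 \lor x1 \lor x2) \land (\lnot x3 \lor x2)   [distribute \lor over \land]
≡ (x2 \lor x1) \land (\lnot x3 \lor x2)   [simplify]

(x2 \lor x1) \land (\lnot x3 \lor x2)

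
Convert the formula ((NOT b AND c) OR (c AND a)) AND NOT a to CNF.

(NOT b OR a) AND c AND NOT a

((NOT b AND c) OR (c AND a)) AND NOT a
⇔ (NOT b OR c) AND (NOT b OR a) AND (c OR c) AND (c OR a) AND NOT a   — distribute OR over AND
⇔ (NOT b OR a) AND c AND NOT a   — simplify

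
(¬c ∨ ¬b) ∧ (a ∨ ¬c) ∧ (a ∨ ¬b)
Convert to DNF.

(¬c ∨ ¬b) ∧ (a ∨ ¬c) ∧ (a ∨ ¬b)
= (¬c ∧ a ∧ a) ∨ (¬c ∧ a ∧ ¬b) ∨ (¬c ∧ ¬c ∧ a) ∨ (¬c ∧ ¬c ∧ ¬b) ∨ (¬b ∧ a ∧ a) ∨ (¬b ∧ a ∧ ¬b) ∨ (¬b ∧ ¬c ∧ a) ∨ (¬b ∧ ¬c ∧ ¬b)   [distribute ∧ over ∨]
= (¬c ∧ a) ∨ (¬c ∧ ¬b) ∨ (¬b ∧ a)   [simplify]

(¬c ∧ a) ∨ (¬c ∧ ¬b) ∨ (¬b ∧ a)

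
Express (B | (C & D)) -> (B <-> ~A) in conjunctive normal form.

(~B | ~A) & (~C | ~D | A | B)

(B | (C & D)) -> (B <-> ~A)
≡ ~(B | (C & D)) | (B <-> ~A)   [eliminate ->]
≡ ~(B | (C & D)) | ((B -> ~A) & (~A -> B))   [eliminate <->]
≡ ~(B | (C & D)) | ((~B | ~A) & (~A -> B))   [eliminate ->]
≡ ~(B | (C & D)) | ((~B | ~A) & (~~A | B))   [eliminate ->]
≡ (~B & ~(C & D)) | ((~B | ~A) & (~~A | B))   [De Morgan]
≡ (~B & (~C | ~D)) | ((~B | ~A) & (~~A | B))   [De Morgan]
≡ (~B & (~C | ~D)) | ((~B | ~A) & (A | B))   [double negation]
≡ (~B | ~B | ~A) & (~B | A | B) & (~C | ~D | ~B | ~A) & (~C | ~D | A | B)   [distribute | over &]
≡ (~B | ~A) & (~C | ~D | A | B)   [simplify]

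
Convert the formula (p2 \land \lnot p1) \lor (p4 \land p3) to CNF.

(p2 \land \lnot p1) \lor (p4 \land p3)
⇔ (p2 \lor p4) \land (p2 \lor p3) \land (\lnot p1 \lor p4) \land (\lnot p1 \lor p3)   [distribute \lor over \land]

(p2 \lor p4) \land (p2 \lor p3) \land (\lnot p1 \lor p4) \land (\lnot p1 \lor p3)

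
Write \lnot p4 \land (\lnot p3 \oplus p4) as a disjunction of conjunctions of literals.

\lnot p4 \land (\lnot p3 \oplus p4)
≡ \lnot p4 \land ((\lnot p3 \land \lnot p4) \lor (\lnot \lnot p3 \land p4))
≡ \lnot p4 \land ((\lnot p3 \land \lnot p4) \lor (p3 \land p4))
≡ (\lnot p4 \land \lnot p3 \land \lnot p4) \lor (\lnot p4 \land p3 \land p4)
≡ \lnot p4 \land \lnot p3

\lnot p4 \land \lnot p3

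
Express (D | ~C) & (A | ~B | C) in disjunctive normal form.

(D | ~C) & (A | ~B | C)
≡ (D & A) | (D & ~B) | (D & C) | (~C & A) | (~C & ~B) | (~C & C)   — distribute & over |
≡ (D & A) | (D & ~B) | (D & C) | (~C & A) | (~C & ~B)   — simplify

(D & A) | (D & ~B) | (D & C) | (~C & A) | (~C & ~B)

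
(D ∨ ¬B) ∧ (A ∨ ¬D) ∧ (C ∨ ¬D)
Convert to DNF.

D ∧ A ∧ C ∨ ¬B ∧ A ∧ C ∨ ¬B ∧ ¬D

(D ∨ ¬B) ∧ (A ∨ ¬D) ∧ (C ∨ ¬D)
≡ D ∧ A ∧ C ∨ D ∧ A ∧ ¬D ∨ D ∧ ¬D ∧ C ∨ D ∧ ¬D ∧ ¬D ∨ ¬B ∧ A ∧ C ∨ ¬B ∧ A ∧ ¬D ∨ ¬B ∧ ¬D ∧ C ∨ ¬B ∧ ¬D ∧ ¬D   [distribute ∧ over ∨]
≡ D ∧ A ∧ C ∨ ¬B ∧ A ∧ C ∨ ¬B ∧ ¬D   [simplify]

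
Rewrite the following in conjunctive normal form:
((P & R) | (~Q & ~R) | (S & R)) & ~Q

(P | ~R | S) & ~Q

((P & R) | (~Q & ~R) | (S & R)) & ~Q
⇔ (P | ~Q | S) & (P | ~Q | R) & (P | ~R | S) & (P | ~R | R) & (R | ~Q | S) & (R | ~Q | R) & (R | ~R | S) & (R | ~R | R) & ~Q   — distribute | over &
⇔ (P | ~R | S) & ~Q   — simplify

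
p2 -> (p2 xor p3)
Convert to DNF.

~p2 | (p2 & ~p3)

p2 -> (p2 xor p3)
≡ ~p2 | (p2 xor p3)   — eliminate ->
≡ ~p2 | (p2 & ~p3) | (~p2 & p3)   — expand xor
≡ ~p2 | (p2 & ~p3)   — simplify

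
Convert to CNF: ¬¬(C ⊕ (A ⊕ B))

¬¬(C ⊕ (A ⊕ B))
⇔ ¬¬((C ∨ (A ⊕ B)) ∧ ¬(C ∧ (A ⊕ B)))   (expand ⊕)
⇔ ¬¬((C ∨ ((A ∨ B) ∧ ¬(A ∧ B))) ∧ ¬(C ∧ (A ⊕ B)))   (expand ⊕)
⇔ ¬¬((C ∨ ((A ∨ B) ∧ ¬(A ∧ B))) ∧ ¬(C ∧ (A ∨ B) ∧ ¬(A ∧ B)))   (expand ⊕)
⇔ (C ∨ ((A ∨ B) ∧ ¬(A ∧ B))) ∧ ¬(C ∧ (A ∨ B) ∧ ¬(A ∧ B))   (double negation)
⇔ (C ∨ ((A ∨ B) ∧ (¬A ∨ ¬B))) ∧ ¬(C ∧ (A ∨ B) ∧ ¬(A ∧ B))   (De Morgan)
⇔ (C ∨ ((A ∨ B) ∧ (¬A ∨ ¬B))) ∧ (¬C ∨ ¬(A ∨ B) ∨ ¬¬(A ∧ B))   (De Morgan)
⇔ (C ∨ ((A ∨ B) ∧ (¬A ∨ ¬B))) ∧ (¬C ∨ (¬A ∧ ¬B) ∨ ¬¬(A ∧ B))   (De Morgan)
⇔ (C ∨ ((A ∨ B) ∧ (¬A ∨ ¬B))) ∧ (¬C ∨ (¬A ∧ ¬B) ∨ (A ∧ B))   (double negation)
⇔ (C ∨ A ∨ B) ∧ (C ∨ ¬A ∨ ¬B) ∧ (¬C ∨ ¬A ∨ A) ∧ (¬C ∨ ¬A ∨ B) ∧ (¬C ∨ ¬B ∨ A) ∧ (¬C ∨ ¬B ∨ B)   (distribute ∨ over ∧)
⇔ (C ∨ A ∨ B) ∧ (C ∨ ¬A ∨ ¬B) ∧ (¬C ∨ ¬A ∨ B) ∧ (¬C ∨ ¬B ∨ A)   (simplify)

(C ∨ A ∨ B) ∧ (C ∨ ¬A ∨ ¬B) ∧ (¬C ∨ ¬A ∨ B) ∧ (¬C ∨ ¬B ∨ A)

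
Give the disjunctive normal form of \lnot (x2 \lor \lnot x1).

\lnot (x2 \lor \lnot x1)
≡ \lnot x2 \land \lnot \lnot x1   — De Morgan
≡ \lnot x2 \land x1   — double negation

\lnot x2 \land x1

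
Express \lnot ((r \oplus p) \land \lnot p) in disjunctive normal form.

\lnot ((r \oplus p) \land \lnot p)
= \lnot (((r \land \lnot p) \lor (\lnot r \land p)) \land \lnot p)   [expand \oplus]
= \lnot ((r \land \lnot p) \lor (\lnot r \land p)) \lor \lnot \lnot p   [De Morgan]
= (\lnot (r \land \lnot p) \land \lnot (\lnot r \land p)) \lor \lnot \lnot p   [De Morgan]
= ((\lnot r \lor \lnot \lnot p) \land \lnot (\lnot r \land p)) \lor \lnot \lnot p   [De Morgan]
= ((\lnot r \lor p) \land \lnot (\lnot r \land p)) \lor \lnot \lnot p   [double negation]
= ((\lnot r \lor p) \land (\lnot \lnot r \lor \lnot p)) \lor \lnot \lnot p   [De Morgan]
= ((\lnot r \lor p) \land (r \lor \lnot p)) \lor \lnot \lnot p   [double negation]
= ((\lnot r \lor p) \land (r \lor \lnot p)) \lor p   [double negation]
= (\lnot r \land r) \lor (\lnot r \land \lnot p) \lor (p \land r) \lor (p \land \lnot p) \lor p   [distribute \land over \lor]
= (\lnot r \land \lnot p) \lor p   [simplify]

(\lnot r \land \lnot p) \lor p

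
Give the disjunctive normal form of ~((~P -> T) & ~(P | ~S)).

~((~P -> T) & ~(P | ~S))
≡ ~((~~P | T) & ~(P | ~S))   [eliminate ->]
≡ ~(~~P | T) | ~~(P | ~S)   [De Morgan]
≡ (~~~P & ~T) | ~~(P | ~S)   [De Morgan]
≡ (~P & ~T) | ~~(P | ~S)   [double negation]
≡ (~P & ~T) | P | ~S   [double negation]

(~P & ~T) | P | ~S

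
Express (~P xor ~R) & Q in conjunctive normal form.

(~P | ~R) & (P | R) & Q

(~P xor ~R) & Q
⇔ (~P | ~R) & ~(~P & ~R) & Q   [expand xor]
⇔ (~P | ~R) & (~~P | ~~R) & Q   [De Morgan]
⇔ (~P | ~R) & (P | ~~R) & Q   [double negation]
⇔ (~P | ~R) & (P | R) & Q   [double negation]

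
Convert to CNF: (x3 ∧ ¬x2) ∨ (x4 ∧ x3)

x3 ∧ (¬x2 ∨ x4)

(x3 ∧ ¬x2) ∨ (x4 ∧ x3)
⇔ (x3 ∨ x4) ∧ (x3 ∨ x3) ∧ (¬x2 ∨ x4) ∧ (¬x2 ∨ x3)   (distribute ∨ over ∧)
⇔ x3 ∧ (¬x2 ∨ x4)   (simplify)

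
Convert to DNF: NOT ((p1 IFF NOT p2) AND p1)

NOT ((p1 IFF NOT p2) AND p1)
≡ NOT ((p1 IMPLIES NOT p2) AND (NOT p2 IMPLIES p1) AND p1)
≡ NOT ((NOT p1 OR NOT p2) AND (NOT p2 IMPLIES p1) AND p1)
≡ NOT ((NOT p1 OR NOT p2) AND (NOT NOT p2 OR p1) AND p1)
≡ NOT (NOT p1 OR NOT p2) OR NOT (NOT NOT p2 OR p1) OR NOT p1
≡ (NOT NOT p1 AND NOT NOT p2) OR NOT (NOT NOT p2 OR p1) OR NOT p1
≡ (p1 AND NOT NOT p2) OR NOT (NOT NOT p2 OR p1) OR NOT p1
≡ (p1 AND p2) OR NOT (NOT NOT p2 OR p1) OR NOT p1
≡ (p1 AND p2) OR (NOT NOT NOT p2 AND NOT p1) OR NOT p1
≡ (p1 AND p2) OR (NOT p2 AND NOT p1) OR NOT p1
≡ (p1 AND p2) OR NOT p1

(p1 AND p2) OR NOT p1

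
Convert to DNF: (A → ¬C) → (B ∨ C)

(A → ¬C) → (B ∨ C)
≡ ¬(A → ¬C) ∨ B ∨ C   [eliminate →]
≡ ¬(¬A ∨ ¬C) ∨ B ∨ C   [eliminate →]
≡ (¬¬A ∧ ¬¬C) ∨ B ∨ C   [De Morgan]
≡ (A ∧ ¬¬C) ∨ B ∨ C   [double negation]
≡ (A ∧ C) ∨ B ∨ C   [double negation]
≡ B ∨ C   [simplify]

B ∨ C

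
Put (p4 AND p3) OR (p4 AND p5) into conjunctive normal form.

(p4 AND p3) OR (p4 AND p5)
≡ (p4 OR p4) AND (p4 OR p5) AND (p3 OR p4) AND (p3 OR p5)   (distribute OR over AND)
≡ p4 AND (p3 OR p5)   (simplify)

p4 AND (p3 OR p5)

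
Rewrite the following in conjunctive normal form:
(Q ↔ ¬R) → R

R ∨ ¬Q

(Q ↔ ¬R) → R
≡ ¬(Q ↔ ¬R) ∨ R   [eliminate →]
≡ ¬((Q → ¬R) ∧ (¬R → Q)) ∨ R   [eliminate ↔]
≡ ¬((¬Q ∨ ¬R) ∧ (¬R → Q)) ∨ R   [eliminate →]
≡ ¬((¬Q ∨ ¬R) ∧ (¬¬R ∨ Q)) ∨ R   [eliminate →]
≡ ¬(¬Q ∨ ¬R) ∨ ¬(¬¬R ∨ Q) ∨ R   [De Morgan]
≡ (¬¬Q ∧ ¬¬R) ∨ ¬(¬¬R ∨ Q) ∨ R   [De Morgan]
≡ (Q ∧ ¬¬R) ∨ ¬(¬¬R ∨ Q) ∨ R   [double negation]
≡ (Q ∧ R) ∨ ¬(¬¬R ∨ Q) ∨ R   [double negation]
≡ (Q ∧ R) ∨ (¬¬¬R ∧ ¬Q) ∨ R   [De Morgan]
≡ (Q ∧ R) ∨ (¬R ∧ ¬Q) ∨ R   [double negation]
≡ (Q ∨ ¬R ∨ R) ∧ (Q ∨ ¬Q ∨ R) ∧ (R ∨ ¬R ∨ R) ∧ (R ∨ ¬Q ∨ R)   [distribute ∨ over ∧]
≡ R ∨ ¬Q   [simplify]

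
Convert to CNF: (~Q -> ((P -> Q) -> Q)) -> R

(~Q | R) & (~P | Q | R)

(~Q -> ((P -> Q) -> Q)) -> R
= ~(~Q -> ((P -> Q) -> Q)) | R   — eliminate ->
= ~(~~Q | ((P -> Q) -> Q)) | R   — eliminate ->
= ~(~~Q | ~(P -> Q) | Q) | R   — eliminate ->
= ~(~~Q | ~(~P | Q) | Q) | R   — eliminate ->
= (~~~Q & ~~(~P | Q) & ~Q) | R   — De Morgan
= (~Q & ~~(~P | Q) & ~Q) | R   — double negation
= (~Q & (~P | Q) & ~Q) | R   — double negation
= (~Q | R) & (~P | Q | R) & (~Q | R)   — distribute | over &
= (~Q | R) & (~P | Q | R)   — simplify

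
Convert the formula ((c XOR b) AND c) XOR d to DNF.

((c XOR b) AND c) XOR d
≡ ((c XOR b) AND c AND NOT d) OR (NOT ((c XOR b) AND c) AND d)   [expand XOR]
≡ (((c AND NOT b) OR (NOT c AND b)) AND c AND NOT d) OR (NOT ((c XOR b) AND c) AND d)   [expand XOR]
≡ (((c AND NOT b) OR (NOT c AND b)) AND c AND NOT d) OR (NOT (((c AND NOT b) OR (NOT c AND b)) AND c) AND d)   [expand XOR]
≡ (((c AND NOT b) OR (NOT c AND b)) AND c AND NOT d) OR ((NOT ((c AND NOT b) OR (NOT c AND b)) OR NOT c) AND d)   [De Morgan]
≡ (((c AND NOT b) OR (NOT c AND b)) AND c AND NOT d) OR (((NOT (c AND NOT b) AND NOT (NOT c AND b)) OR NOT c) AND d)   [De Morgan]
≡ (((c AND NOT b) OR (NOT c AND b)) AND c AND NOT d) OR ((((NOT c OR NOT NOT b) AND NOT (NOT c AND b)) OR NOT c) AND d)   [De Morgan]
≡ (((c AND NOT b) OR (NOT c AND b)) AND c AND NOT d) OR ((((NOT c OR b) AND NOT (NOT c AND b)) OR NOT c) AND d)   [double negation]
≡ (((c AND NOT b) OR (NOT c AND b)) AND c AND NOT d) OR ((((NOT c OR b) AND (NOT NOT c OR NOT b)) OR NOT c) AND d)   [De Morgan]
≡ (((c AND NOT b) OR (NOT c AND b)) AND c AND NOT d) OR ((((NOT c OR b) AND (c OR NOT b)) OR NOT c) AND d)   [double negation]
≡ (c AND NOT b AND c AND NOT d) OR (NOT c AND b AND c AND NOT d) OR (NOT c AND c AND d) OR (NOT c AND NOT b AND d) OR (b AND c AND d) OR (b AND NOT b AND d) OR (NOT c AND d)   [distribute AND over OR]
≡ (c AND NOT b AND NOT d) OR (b AND c AND d) OR (NOT c AND d)   [simplify]

(c AND NOT b AND NOT d) OR (b AND c AND d) OR (NOT c AND d)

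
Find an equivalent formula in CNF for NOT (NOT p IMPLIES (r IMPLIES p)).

NOT (NOT p IMPLIES (r IMPLIES p))
≡ NOT (NOT NOT p OR (r IMPLIES p))   (eliminate IMPLIES)
≡ NOT (NOT NOT p OR NOT r OR p)   (eliminate IMPLIES)
≡ NOT NOT NOT p AND NOT NOT r AND NOT p   (De Morgan)
≡ NOT p AND NOT NOT r AND NOT p   (double negation)
≡ NOT p AND r AND NOT p   (double negation)
≡ NOT p AND r   (simplify)

NOT p AND r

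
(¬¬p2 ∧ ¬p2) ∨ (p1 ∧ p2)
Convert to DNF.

p1 ∧ p2

(¬¬p2 ∧ ¬p2) ∨ (p1 ∧ p2)
= (p2 ∧ ¬p2) ∨ (p1 ∧ p2)
= p1 ∧ p2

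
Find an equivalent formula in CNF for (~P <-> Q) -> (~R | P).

(~P <-> Q) -> (~R | P)
⇔ ~(~P <-> Q) | ~R | P   [eliminate ->]
⇔ ~((~P -> Q) & (Q -> ~P)) | ~R | P   [eliminate <->]
⇔ ~((~~P | Q) & (Q -> ~P)) | ~R | P   [eliminate ->]
⇔ ~((~~P | Q) & (~Q | ~P)) | ~R | P   [eliminate ->]
⇔ ~(~~P | Q) | ~(~Q | ~P) | ~R | P   [De Morgan]
⇔ (~~~P & ~Q) | ~(~Q | ~P) | ~R | P   [De Morgan]
⇔ (~P & ~Q) | ~(~Q | ~P) | ~R | P   [double negation]
⇔ (~P & ~Q) | (~~Q & ~~P) | ~R | P   [De Morgan]
⇔ (~P & ~Q) | (Q & ~~P) | ~R | P   [double negation]
⇔ (~P & ~Q) | (Q & P) | ~R | P   [double negation]
⇔ (~P | Q | ~R | P) & (~P | P | ~R | P) & (~Q | Q | ~R | P) & (~Q | P | ~R | P)   [distribute | over &]
⇔ ~Q | P | ~R   [simplify]

~Q | P | ~R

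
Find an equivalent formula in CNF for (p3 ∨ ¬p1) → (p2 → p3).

p1 ∨ ¬p2 ∨ p3

(p3 ∨ ¬p1) → (p2 → p3)
⇔ ¬(p3 ∨ ¬p1) ∨ (p2 → p3)
⇔ ¬(p3 ∨ ¬p1) ∨ ¬p2 ∨ p3
⇔ (¬p3 ∧ ¬¬p1) ∨ ¬p2 ∨ p3
⇔ (¬p3 ∧ p1) ∨ ¬p2 ∨ p3
⇔ (¬p3 ∨ ¬p2 ∨ p3) ∧ (p1 ∨ ¬p2 ∨ p3)
⇔ p1 ∨ ¬p2 ∨ p3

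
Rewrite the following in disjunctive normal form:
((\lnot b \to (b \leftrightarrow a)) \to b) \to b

((\lnot b \to (b \leftrightarrow a)) \to b) \to b
⇔ \lnot ((\lnot b \to (b \leftrightarrow a)) \to b) \lor b   — eliminate \to
⇔ \lnot (\lnot (\lnot b \to (b \leftrightarrow a)) \lor b) \lor b   — eliminate \to
⇔ \lnot (\lnot (\lnot \lnot b \lor (b \leftrightarrow a)) \lor b) \lor b   — eliminate \to
⇔ \lnot (\lnot (\lnot \lnot b \lor ((b \to a) \land (a \to b))) \lor b) \lor b   — eliminate \leftrightarrow
⇔ \lnot (\lnot (\lnot \lnot b \lor ((\lnot b \lor a) \land (a \to b))) \lor b) \lor b   — eliminate \to
⇔ \lnot (\lnot (\lnot \lnot b \lor ((\lnot b \lor a) \land (\lnot a \lor b))) \lor b) \lor b   — eliminate \to
⇔ (\lnot \lnot (\lnot \lnot b \lor ((\lnot b \lor a) \land (\lnot a \lor b))) \land \lnot b) \lor b   — De Morgan
⇔ ((\lnot \lnot b \lor ((\lnot b \lor a) \land (\lnot a \lor b))) \land \lnot b) \lor b   — double negation
⇔ ((b \lor ((\lnot b \lor a) \land (\lnot a \lor b))) \land \lnot b) \lor b   — double negation
⇔ (b \land \lnot b) \lor (\lnot b \land \lnot a \land \lnot b) \lor (\lnot b \land b \land \lnot b) \lor (a \land \lnot a \land \lnot b) \lor (a \land b \land \lnot b) \lor b   — distribute \land over \lor
⇔ (\lnot b \land \lnot a) \lor b   — simplify

(\lnot b \land \lnot a) \lor b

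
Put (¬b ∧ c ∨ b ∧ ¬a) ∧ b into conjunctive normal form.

(¬b ∨ ¬a) ∧ (c ∨ ¬a) ∧ b

(¬b ∧ c ∨ b ∧ ¬a) ∧ b
≡ (¬b ∨ b) ∧ (¬b ∨ ¬a) ∧ (c ∨ b) ∧ (c ∨ ¬a) ∧ b
≡ (¬b ∨ ¬a) ∧ (c ∨ ¬a) ∧ b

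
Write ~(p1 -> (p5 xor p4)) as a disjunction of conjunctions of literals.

~(p1 -> (p5 xor p4))
= ~(~p1 | (p5 xor p4))   — eliminate ->
= ~(~p1 | (p5 & ~p4) | (~p5 & p4))   — expand xor
= ~~p1 & ~(p5 & ~p4) & ~(~p5 & p4)   — De Morgan
= p1 & ~(p5 & ~p4) & ~(~p5 & p4)   — double negation
= p1 & (~p5 | ~~p4) & ~(~p5 & p4)   — De Morgan
= p1 & (~p5 | p4) & ~(~p5 & p4)   — double negation
= p1 & (~p5 | p4) & (~~p5 | ~p4)   — De Morgan
= p1 & (~p5 | p4) & (p5 | ~p4)   — double negation
= (p1 & ~p5 & p5) | (p1 & ~p5 & ~p4) | (p1 & p4 & p5) | (p1 & p4 & ~p4)   — distribute & over |
= (p1 & ~p5 & ~p4) | (p1 & p4 & p5)   — simplify

(p1 & ~p5 & ~p4) | (p1 & p4 & p5)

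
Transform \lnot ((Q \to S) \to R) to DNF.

\lnot ((Q \to S) \to R)
≡ \lnot (\lnot (Q \to S) \lor R)   (eliminate \to)
≡ \lnot (\lnot (\lnot Q \lor S) \lor R)   (eliminate \to)
≡ \lnot \lnot (\lnot Q \lor S) \land \lnot R   (De Morgan)
≡ (\lnot Q \lor S) \land \lnot R   (double negation)
≡ \lnot Q \land \lnot R \lor S \land \lnot R   (distribute \land over \lor)

\lnot Q \land \lnot R \lor S \land \lnot R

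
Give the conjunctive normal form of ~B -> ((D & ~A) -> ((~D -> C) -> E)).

B | ~D | A | E

~B -> ((D & ~A) -> ((~D -> C) -> E))
≡ ~~B | ((D & ~A) -> ((~D -> C) -> E))   [eliminate ->]
≡ ~~B | ~(D & ~A) | ((~D -> C) -> E)   [eliminate ->]
≡ ~~B | ~(D & ~A) | ~(~D -> C) | E   [eliminate ->]
≡ ~~B | ~(D & ~A) | ~(~~D | C) | E   [eliminate ->]
≡ B | ~(D & ~A) | ~(~~D | C) | E   [double negation]
≡ B | ~D | ~~A | ~(~~D | C) | E   [De Morgan]
≡ B | ~D | A | ~(~~D | C) | E   [double negation]
≡ B | ~D | A | (~~~D & ~C) | E   [De Morgan]
≡ B | ~D | A | (~D & ~C) | E   [double negation]
≡ (B | ~D | A | ~D | E) & (B | ~D | A | ~C | E)   [distribute | over &]
≡ B | ~D | A | E   [simplify]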